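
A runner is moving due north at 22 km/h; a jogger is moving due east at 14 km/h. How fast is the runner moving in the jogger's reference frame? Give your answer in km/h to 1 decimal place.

26.1 km/h

Taking east as x and north as y: runner velocity = (0.000, 22.000) km/h; jogger velocity = (14.000, 0.000) km/h.
Velocity of runner relative to jogger = (0.000, 22.000) − (14.000, 0.000) = (-14.000, 22.000) km/h.
Magnitude = |(-14.000, 22.000)| = 26.077 km/h.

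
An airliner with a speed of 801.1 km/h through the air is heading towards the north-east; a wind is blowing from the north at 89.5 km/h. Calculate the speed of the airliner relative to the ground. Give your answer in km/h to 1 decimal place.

740.5 km/h

Taking east as x and north as y: velocity relative to the air = (566.463, 566.463) km/h; the air relative to ground = (0.000, -89.500) km/h.
Velocity relative to ground = (566.463, 566.463) + (0.000, -89.500) = (566.463, 476.963) km/h.
Speed = |(566.463, 476.963)| = 740.523 km/h.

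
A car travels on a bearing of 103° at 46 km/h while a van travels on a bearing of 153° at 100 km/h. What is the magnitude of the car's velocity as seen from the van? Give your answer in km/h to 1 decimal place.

Taking east as x and north as y: car velocity = (44.821, -10.348) km/h; van velocity = (45.399, -89.101) km/h.
Velocity of car relative to van = (44.821, -10.348) − (45.399, -89.101) = (-0.578, 78.753) km/h.
Magnitude = |(-0.578, 78.753)| = 78.755 km/h.

78.8 km/h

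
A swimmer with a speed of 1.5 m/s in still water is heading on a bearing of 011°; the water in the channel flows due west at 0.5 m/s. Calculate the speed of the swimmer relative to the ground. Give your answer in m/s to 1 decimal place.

1.5 m/s

Taking east as x and north as y: velocity relative to the water = (0.286, 1.472) m/s; the water relative to ground = (-0.500, 0.000) m/s.
Velocity relative to ground = (0.286, 1.472) + (-0.500, 0.000) = (-0.214, 1.472) m/s.
Speed = |(-0.214, 1.472)| = 1.488 m/s.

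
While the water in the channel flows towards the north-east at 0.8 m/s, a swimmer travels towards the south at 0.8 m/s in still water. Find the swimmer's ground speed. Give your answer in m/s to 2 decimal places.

0.61 m/s

Taking east as x and north as y: velocity relative to the water = (0.000, -0.800) m/s; the water relative to ground = (0.566, 0.566) m/s.
Velocity relative to ground = (0.000, -0.800) + (0.566, 0.566) = (0.566, -0.234) m/s.
Speed = |(0.566, -0.234)| = 0.612 m/s.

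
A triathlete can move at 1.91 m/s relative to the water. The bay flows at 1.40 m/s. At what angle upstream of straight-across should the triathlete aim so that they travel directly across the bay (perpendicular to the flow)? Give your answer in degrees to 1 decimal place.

47.1°

To cancel the current, the upstream component of the triathlete's velocity must equal the flow: 1.91 sin θ = 1.40.
sin θ = 1.40 / 1.91 = 0.7330.
θ = arcsin(0.7330) = 47.137°.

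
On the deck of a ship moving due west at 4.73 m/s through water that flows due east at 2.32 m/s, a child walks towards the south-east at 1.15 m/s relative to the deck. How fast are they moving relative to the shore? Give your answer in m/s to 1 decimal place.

1.8 m/s

In east/north components (m/s): child relative to ship = (0.813, -0.813); ship relative to water = (-4.730, 0.000); water relative to ground = (2.320, 0.000).
Sum = (-1.597, -0.813) m/s.
Speed = |(-1.597, -0.813)| = 1.792 m/s.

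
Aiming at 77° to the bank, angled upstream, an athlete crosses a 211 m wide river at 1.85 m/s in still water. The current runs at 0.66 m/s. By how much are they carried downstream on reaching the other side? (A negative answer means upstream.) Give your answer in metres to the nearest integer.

Perpendicular speed = 1.803 m/s; crossing time = 211 / 1.803 = 117.054 s.
Net downstream speed = 0.244 m/s.
Drift = 0.244 × 117.054 = 28.543 m (downstream).

29 m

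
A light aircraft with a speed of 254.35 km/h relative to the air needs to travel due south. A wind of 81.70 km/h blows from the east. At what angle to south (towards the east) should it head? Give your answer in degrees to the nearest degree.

19°

The wind pushes perpendicular to the desired track; the heading must have a component into the wind equal to 81.70 km/h: 254.35 sin θ = 81.70.
sin θ = 0.3212, so θ = 18.736°.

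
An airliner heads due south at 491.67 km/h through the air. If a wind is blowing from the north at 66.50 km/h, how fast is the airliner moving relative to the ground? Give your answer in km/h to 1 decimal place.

Taking east as x and north as y: velocity relative to the air = (0.000, -491.670) km/h; the air relative to ground = (0.000, -66.500) km/h.
Velocity relative to ground = (0.000, -491.670) + (0.000, -66.500) = (0.000, -558.170) km/h.
Speed = |(0.000, -558.170)| = 558.170 km/h.

558.2 km/h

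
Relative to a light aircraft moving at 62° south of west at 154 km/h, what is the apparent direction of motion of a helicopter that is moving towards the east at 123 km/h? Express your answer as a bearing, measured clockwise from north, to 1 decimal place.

055.2°

Taking east as x and north as y: helicopter velocity = (123.000, 0.000) km/h; light aircraft velocity = (-72.299, -135.974) km/h.
Velocity of helicopter relative to light aircraft = (123.000, 0.000) − (-72.299, -135.974) = (195.299, 135.974) km/h.
Bearing = atan2(195.30, 135.97) = 55.15° clockwise from north.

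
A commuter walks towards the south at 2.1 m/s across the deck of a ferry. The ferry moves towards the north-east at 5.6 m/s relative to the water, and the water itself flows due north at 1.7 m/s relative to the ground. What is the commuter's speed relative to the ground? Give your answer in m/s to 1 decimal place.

5.3 m/s

In east/north components (m/s): commuter relative to ferry = (0.000, -2.100); ferry relative to water = (3.960, 3.960); water relative to ground = (0.000, 1.700).
Sum = (3.960, 3.560) m/s.
Speed = |(3.960, 3.560)| = 5.325 m/s.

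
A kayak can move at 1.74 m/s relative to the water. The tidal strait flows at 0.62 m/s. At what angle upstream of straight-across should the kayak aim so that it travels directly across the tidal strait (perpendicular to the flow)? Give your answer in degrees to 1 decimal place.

To cancel the current, the upstream component of the kayak's velocity must equal the flow: 1.74 sin θ = 0.62.
sin θ = 0.62 / 1.74 = 0.3563.
θ = arcsin(0.3563) = 20.874°.

20.9°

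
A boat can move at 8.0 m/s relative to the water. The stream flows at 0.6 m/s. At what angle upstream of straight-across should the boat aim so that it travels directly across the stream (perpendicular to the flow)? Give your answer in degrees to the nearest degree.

4°

To cancel the current, the upstream component of the boat's velocity must equal the flow: 8.0 sin θ = 0.6.
sin θ = 0.6 / 8.0 = 0.0750.
θ = arcsin(0.0750) = 4.301°.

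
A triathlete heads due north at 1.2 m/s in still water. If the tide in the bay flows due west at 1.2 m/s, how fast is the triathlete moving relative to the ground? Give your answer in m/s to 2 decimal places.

1.70 m/s

Taking east as x and north as y: velocity relative to the water = (0.000, 1.200) m/s; the water relative to ground = (-1.200, 0.000) m/s.
Velocity relative to ground = (0.000, 1.200) + (-1.200, 0.000) = (-1.200, 1.200) m/s.
Speed = |(-1.200, 1.200)| = 1.697 m/s.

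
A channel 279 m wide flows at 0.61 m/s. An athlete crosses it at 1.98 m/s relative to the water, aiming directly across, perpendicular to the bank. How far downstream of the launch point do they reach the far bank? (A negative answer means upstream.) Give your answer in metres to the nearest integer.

Perpendicular speed = 1.980 m/s; crossing time = 279 / 1.980 = 140.909 s.
Net downstream speed = 0.610 m/s.
Drift = 0.610 × 140.909 = 85.955 m (downstream).

86 m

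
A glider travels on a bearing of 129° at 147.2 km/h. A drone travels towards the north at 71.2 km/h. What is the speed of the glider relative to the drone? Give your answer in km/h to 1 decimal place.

199.8 km/h

Taking east as x and north as y: glider velocity = (114.396, -92.636) km/h; drone velocity = (0.000, 71.200) km/h.
Velocity of glider relative to drone = (114.396, -92.636) − (0.000, 71.200) = (114.396, -163.836) km/h.
Magnitude = |(114.396, -163.836)| = 199.822 km/h.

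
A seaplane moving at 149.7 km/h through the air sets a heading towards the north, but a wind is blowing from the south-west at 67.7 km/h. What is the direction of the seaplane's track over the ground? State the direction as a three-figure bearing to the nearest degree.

014°

Taking east as x and north as y: velocity relative to the air = (0.000, 149.700) km/h; the air relative to ground = (47.871, 47.871) km/h.
Velocity relative to ground = (0.000, 149.700) + (47.871, 47.871) = (47.871, 197.571) km/h.
Bearing = atan2(47.87, 197.57) = 13.62° clockwise from north.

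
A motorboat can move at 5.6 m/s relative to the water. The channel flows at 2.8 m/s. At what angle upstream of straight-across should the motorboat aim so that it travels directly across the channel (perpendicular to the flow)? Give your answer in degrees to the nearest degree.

30°

To cancel the current, the upstream component of the motorboat's velocity must equal the flow: 5.6 sin θ = 2.8.
sin θ = 2.8 / 5.6 = 0.5000.
θ = arcsin(0.5000) = 30.000°.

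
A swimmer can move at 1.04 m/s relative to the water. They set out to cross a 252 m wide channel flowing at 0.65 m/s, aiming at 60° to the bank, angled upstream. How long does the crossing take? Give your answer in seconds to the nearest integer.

280 s

The component of the swimmer's velocity perpendicular to the bank is 1.04 × sin 60° = 0.901 m/s.
Only the cross-stream component determines the crossing time; the current contributes nothing perpendicular to the bank.
Time = 252 / 0.901 = 279.793 s.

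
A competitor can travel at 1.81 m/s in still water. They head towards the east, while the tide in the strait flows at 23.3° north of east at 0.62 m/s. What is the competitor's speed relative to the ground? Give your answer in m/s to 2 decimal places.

Taking east as x and north as y: velocity relative to the water = (1.810, 0.000) m/s; the water relative to ground = (0.569, 0.245) m/s.
Velocity relative to ground = (1.810, 0.000) + (0.569, 0.245) = (2.379, 0.245) m/s.
Speed = |(2.379, 0.245)| = 2.392 m/s.

2.39 m/s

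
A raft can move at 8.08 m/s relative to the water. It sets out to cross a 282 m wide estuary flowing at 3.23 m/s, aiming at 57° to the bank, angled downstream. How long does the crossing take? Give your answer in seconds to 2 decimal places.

The component of the raft's velocity perpendicular to the bank is 8.08 × sin 57° = 6.776 m/s.
The current is parallel to the bank, so it does not affect the crossing time.
Time = 282 / 6.776 = 41.615 s.

41.61 s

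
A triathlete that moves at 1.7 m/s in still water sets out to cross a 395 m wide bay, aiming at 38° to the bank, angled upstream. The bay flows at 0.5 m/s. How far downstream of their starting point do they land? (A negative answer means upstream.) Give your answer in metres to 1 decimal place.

Perpendicular speed = 1.047 m/s; crossing time = 395 / 1.047 = 377.404 s.
Net downstream speed = -0.840 m/s.
Drift = -0.840 × 377.404 = -316.875 m (upstream).

-316.9 m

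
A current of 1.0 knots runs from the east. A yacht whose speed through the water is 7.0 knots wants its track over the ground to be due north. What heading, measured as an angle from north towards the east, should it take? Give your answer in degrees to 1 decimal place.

8.2°

The current pushes perpendicular to the desired track; the heading must have a component into the current equal to 1.0 knots: 7.0 sin θ = 1.0.
sin θ = 0.1429, so θ = 8.213°.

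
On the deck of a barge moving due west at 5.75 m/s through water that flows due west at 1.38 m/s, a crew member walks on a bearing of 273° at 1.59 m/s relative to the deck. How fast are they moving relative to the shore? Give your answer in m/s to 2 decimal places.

8.72 m/s

In east/north components (m/s): crew member relative to barge = (-1.588, 0.083); barge relative to water = (-5.750, 0.000); water relative to ground = (-1.380, 0.000).
Sum = (-8.718, 0.083) m/s.
Speed = |(-8.718, 0.083)| = 8.718 m/s.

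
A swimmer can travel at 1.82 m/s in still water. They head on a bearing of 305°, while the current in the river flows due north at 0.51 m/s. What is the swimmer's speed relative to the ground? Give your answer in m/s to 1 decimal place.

Taking east as x and north as y: velocity relative to the water = (-1.491, 1.044) m/s; the water relative to ground = (0.000, 0.510) m/s.
Velocity relative to ground = (-1.491, 1.044) + (0.000, 0.510) = (-1.491, 1.554) m/s.
Speed = |(-1.491, 1.554)| = 2.153 m/s.

2.2 m/s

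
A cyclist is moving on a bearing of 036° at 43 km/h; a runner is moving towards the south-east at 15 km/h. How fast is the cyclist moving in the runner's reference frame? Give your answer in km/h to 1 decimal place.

47.7 km/h

Taking east as x and north as y: cyclist velocity = (25.275, 34.788) km/h; runner velocity = (10.607, -10.607) km/h.
Velocity of cyclist relative to runner = (25.275, 34.788) − (10.607, -10.607) = (14.668, 45.394) km/h.
Magnitude = |(14.668, 45.394)| = 47.705 km/h.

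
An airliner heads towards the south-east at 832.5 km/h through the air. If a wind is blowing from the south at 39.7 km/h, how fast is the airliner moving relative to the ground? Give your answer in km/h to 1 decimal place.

804.9 km/h

Taking east as x and north as y: velocity relative to the air = (588.666, -588.666) km/h; the air relative to ground = (0.000, 39.700) km/h.
Velocity relative to ground = (588.666, -588.666) + (0.000, 39.700) = (588.666, -548.966) km/h.
Speed = |(588.666, -548.966)| = 804.918 km/h.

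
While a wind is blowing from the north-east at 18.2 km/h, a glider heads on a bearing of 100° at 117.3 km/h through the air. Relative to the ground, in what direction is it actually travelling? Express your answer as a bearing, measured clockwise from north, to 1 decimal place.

107.9°

Taking east as x and north as y: velocity relative to the air = (115.518, -20.369) km/h; the air relative to ground = (-12.869, -12.869) km/h.
Velocity relative to ground = (115.518, -20.369) + (-12.869, -12.869) = (102.649, -33.238) km/h.
Bearing = atan2(102.65, -33.24) = 107.94° clockwise from north.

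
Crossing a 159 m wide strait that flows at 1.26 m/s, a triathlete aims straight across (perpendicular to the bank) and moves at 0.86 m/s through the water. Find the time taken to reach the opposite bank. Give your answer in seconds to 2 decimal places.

The component of the triathlete's velocity perpendicular to the bank is 0.86 m/s.
The current is parallel to the bank, so it does not affect the crossing time.
Time = 159 / 0.860 = 184.884 s.

184.88 s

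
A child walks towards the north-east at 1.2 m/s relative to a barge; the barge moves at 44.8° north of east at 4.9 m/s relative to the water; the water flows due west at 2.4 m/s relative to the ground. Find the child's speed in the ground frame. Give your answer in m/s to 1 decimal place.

In east/north components (m/s): child relative to barge = (0.849, 0.849); barge relative to water = (3.477, 3.453); water relative to ground = (-2.400, 0.000).
Sum = (1.925, 4.301) m/s.
Speed = |(1.925, 4.301)| = 4.713 m/s.

4.7 m/s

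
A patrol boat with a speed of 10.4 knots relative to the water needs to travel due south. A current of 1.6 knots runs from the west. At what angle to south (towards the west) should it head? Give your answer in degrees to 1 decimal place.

8.8°

The current pushes perpendicular to the desired track; the heading must have a component into the current equal to 1.6 knots: 10.4 sin θ = 1.6.
sin θ = 0.1538, so θ = 8.850°.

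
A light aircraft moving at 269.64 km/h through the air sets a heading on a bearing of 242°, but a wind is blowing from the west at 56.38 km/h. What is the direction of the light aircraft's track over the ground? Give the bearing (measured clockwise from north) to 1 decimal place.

235.1°

Taking east as x and north as y: velocity relative to the air = (-238.078, -126.588) km/h; the air relative to ground = (56.380, 0.000) km/h.
Velocity relative to ground = (-238.078, -126.588) + (56.380, 0.000) = (-181.698, -126.588) km/h.
Bearing = atan2(-181.70, -126.59) = 235.14° clockwise from north.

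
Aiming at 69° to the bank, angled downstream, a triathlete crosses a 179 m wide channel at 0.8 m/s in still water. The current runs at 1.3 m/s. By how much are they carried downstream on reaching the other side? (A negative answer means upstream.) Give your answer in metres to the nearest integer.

Perpendicular speed = 0.747 m/s; crossing time = 179 / 0.747 = 239.669 s.
Net downstream speed = 1.587 m/s.
Drift = 1.587 × 239.669 = 380.281 m (downstream).

380 m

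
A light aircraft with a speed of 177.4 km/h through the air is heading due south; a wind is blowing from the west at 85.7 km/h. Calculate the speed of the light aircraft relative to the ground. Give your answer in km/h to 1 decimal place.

Taking east as x and north as y: velocity relative to the air = (0.000, -177.400) km/h; the air relative to ground = (85.700, 0.000) km/h.
Velocity relative to ground = (0.000, -177.400) + (85.700, 0.000) = (85.700, -177.400) km/h.
Speed = |(85.700, -177.400)| = 197.016 km/h.

197.0 km/h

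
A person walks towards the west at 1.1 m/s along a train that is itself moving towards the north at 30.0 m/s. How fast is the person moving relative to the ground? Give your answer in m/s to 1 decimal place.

Taking east as x and north as y: train velocity = (0.000, 30.000) m/s; person velocity relative to train = (-1.100, 0.000) m/s.
Velocity relative to ground = (0.000, 30.000) + (-1.100, 0.000) = (-1.100, 30.000) m/s.
Speed = |(-1.100, 30.000)| = 30.020 m/s.

30.0 m/s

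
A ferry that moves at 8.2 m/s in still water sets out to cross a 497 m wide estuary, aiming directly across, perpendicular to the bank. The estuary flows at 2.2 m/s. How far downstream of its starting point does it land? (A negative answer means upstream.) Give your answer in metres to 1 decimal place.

Perpendicular speed = 8.200 m/s; crossing time = 497 / 8.200 = 60.610 s.
Net downstream speed = 2.200 m/s.
Drift = 2.200 × 60.610 = 133.341 m (downstream).

133.3 m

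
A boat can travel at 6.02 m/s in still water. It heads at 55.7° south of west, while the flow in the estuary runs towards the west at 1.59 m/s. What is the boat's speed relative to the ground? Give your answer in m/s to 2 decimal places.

7.04 m/s

Taking east as x and north as y: velocity relative to the water = (-3.392, -4.973) m/s; the water relative to ground = (-1.590, 0.000) m/s.
Velocity relative to ground = (-3.392, -4.973) + (-1.590, 0.000) = (-4.982, -4.973) m/s.
Speed = |(-4.982, -4.973)| = 7.040 m/s.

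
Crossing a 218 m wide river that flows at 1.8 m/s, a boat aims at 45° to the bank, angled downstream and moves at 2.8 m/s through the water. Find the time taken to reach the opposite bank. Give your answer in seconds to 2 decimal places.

110.11 s

The component of the boat's velocity perpendicular to the bank is 2.8 × sin 45° = 1.980 m/s.
The current is parallel to the bank, so it does not affect the crossing time.
Time = 218 / 1.980 = 110.107 s.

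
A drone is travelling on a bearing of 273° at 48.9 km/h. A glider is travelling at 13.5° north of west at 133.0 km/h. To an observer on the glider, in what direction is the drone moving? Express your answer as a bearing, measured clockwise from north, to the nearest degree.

109°

Taking east as x and north as y: drone velocity = (-48.833, 2.559) km/h; glider velocity = (-129.325, 31.048) km/h.
Velocity of drone relative to glider = (-48.833, 2.559) − (-129.325, 31.048) = (80.492, -28.489) km/h.
Bearing = atan2(80.49, -28.49) = 109.49° clockwise from north.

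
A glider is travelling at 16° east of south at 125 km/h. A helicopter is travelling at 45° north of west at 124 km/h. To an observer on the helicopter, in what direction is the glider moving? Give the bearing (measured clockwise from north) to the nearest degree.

Taking east as x and north as y: glider velocity = (34.455, -120.158) km/h; helicopter velocity = (-87.681, 87.681) km/h.
Velocity of glider relative to helicopter = (34.455, -120.158) − (-87.681, 87.681) = (122.136, -207.839) km/h.
Bearing = atan2(122.14, -207.84) = 149.56° clockwise from north.

150°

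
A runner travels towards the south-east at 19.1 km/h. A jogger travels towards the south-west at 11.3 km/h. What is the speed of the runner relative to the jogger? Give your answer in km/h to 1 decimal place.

22.2 km/h

Taking east as x and north as y: runner velocity = (13.506, -13.506) km/h; jogger velocity = (-7.990, -7.990) km/h.
Velocity of runner relative to jogger = (13.506, -13.506) − (-7.990, -7.990) = (21.496, -5.515) km/h.
Magnitude = |(21.496, -5.515)| = 22.192 km/h.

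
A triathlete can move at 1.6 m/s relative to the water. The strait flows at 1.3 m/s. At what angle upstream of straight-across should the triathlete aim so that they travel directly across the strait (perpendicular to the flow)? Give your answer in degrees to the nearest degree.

54°

To cancel the current, the upstream component of the triathlete's velocity must equal the flow: 1.6 sin θ = 1.3.
sin θ = 1.3 / 1.6 = 0.8125.
θ = arcsin(0.8125) = 54.341°.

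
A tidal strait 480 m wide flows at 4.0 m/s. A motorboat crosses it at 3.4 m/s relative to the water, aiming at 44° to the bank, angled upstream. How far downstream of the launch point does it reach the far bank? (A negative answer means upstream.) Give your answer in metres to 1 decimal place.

Perpendicular speed = 2.362 m/s; crossing time = 480 / 2.362 = 203.232 s.
Net downstream speed = 1.554 m/s.
Drift = 1.554 × 203.232 = 315.871 m (downstream).

315.9 m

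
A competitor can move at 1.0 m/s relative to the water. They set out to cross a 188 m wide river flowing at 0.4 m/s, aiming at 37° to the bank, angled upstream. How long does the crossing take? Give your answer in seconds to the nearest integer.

The component of the competitor's velocity perpendicular to the bank is 1.0 × sin 37° = 0.602 m/s.
The current is parallel to the bank, so it does not affect the crossing time.
Time = 188 / 0.602 = 312.388 s.

312 s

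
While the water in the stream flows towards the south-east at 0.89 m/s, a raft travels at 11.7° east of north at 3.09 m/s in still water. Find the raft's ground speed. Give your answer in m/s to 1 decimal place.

2.7 m/s

Taking east as x and north as y: velocity relative to the water = (0.627, 3.026) m/s; the water relative to ground = (0.629, -0.629) m/s.
Velocity relative to ground = (0.627, 3.026) + (0.629, -0.629) = (1.256, 2.396) m/s.
Speed = |(1.256, 2.396)| = 2.706 m/s.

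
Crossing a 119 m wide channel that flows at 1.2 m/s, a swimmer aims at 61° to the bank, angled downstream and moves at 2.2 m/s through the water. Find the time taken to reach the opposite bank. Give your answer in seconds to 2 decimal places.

The component of the swimmer's velocity perpendicular to the bank is 2.2 × sin 61° = 1.924 m/s.
The flow acts along the bank and has no component across it.
Time = 119 / 1.924 = 61.845 s.

61.85 s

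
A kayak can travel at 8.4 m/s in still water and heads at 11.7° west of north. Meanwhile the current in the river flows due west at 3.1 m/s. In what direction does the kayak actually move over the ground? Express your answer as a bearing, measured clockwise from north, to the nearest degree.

330°

Taking east as x and north as y: velocity relative to the water = (-1.703, 8.225) m/s; the water relative to ground = (-3.100, 0.000) m/s.
Velocity relative to ground = (-1.703, 8.225) + (-3.100, 0.000) = (-4.803, 8.225) m/s.
Bearing = atan2(-4.80, 8.23) = 329.72° clockwise from north.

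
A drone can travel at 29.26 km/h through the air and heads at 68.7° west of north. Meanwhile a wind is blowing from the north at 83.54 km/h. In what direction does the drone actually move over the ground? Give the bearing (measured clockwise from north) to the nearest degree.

201°

Taking east as x and north as y: velocity relative to the air = (-27.261, 10.629) km/h; the air relative to ground = (0.000, -83.540) km/h.
Velocity relative to ground = (-27.261, 10.629) + (0.000, -83.540) = (-27.261, -72.911) km/h.
Bearing = atan2(-27.26, -72.91) = 200.50° clockwise from north.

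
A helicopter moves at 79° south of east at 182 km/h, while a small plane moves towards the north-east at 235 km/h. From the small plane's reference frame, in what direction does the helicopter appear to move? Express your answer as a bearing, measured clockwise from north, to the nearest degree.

Taking east as x and north as y: helicopter velocity = (34.727, -178.656) km/h; small plane velocity = (166.170, 166.170) km/h.
Velocity of helicopter relative to small plane = (34.727, -178.656) − (166.170, 166.170) = (-131.443, -344.826) km/h.
Bearing = atan2(-131.44, -344.83) = 200.87° clockwise from north.

201°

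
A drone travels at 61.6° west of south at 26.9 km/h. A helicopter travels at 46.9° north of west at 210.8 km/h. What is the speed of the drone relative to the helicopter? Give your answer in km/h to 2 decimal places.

205.63 km/h

Taking east as x and north as y: drone velocity = (-23.663, -12.794) km/h; helicopter velocity = (-144.034, 153.918) km/h.
Velocity of drone relative to helicopter = (-23.663, -12.794) − (-144.034, 153.918) = (120.372, -166.712) km/h.
Magnitude = |(120.372, -166.712)| = 205.627 km/h.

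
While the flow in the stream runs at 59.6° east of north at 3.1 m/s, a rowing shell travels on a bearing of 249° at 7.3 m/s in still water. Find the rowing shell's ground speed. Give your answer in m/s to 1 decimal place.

Taking east as x and north as y: velocity relative to the water = (-6.815, -2.616) m/s; the water relative to ground = (2.674, 1.569) m/s.
Velocity relative to ground = (-6.815, -2.616) + (2.674, 1.569) = (-4.141, -1.047) m/s.
Speed = |(-4.141, -1.047)| = 4.272 m/s.

4.3 m/s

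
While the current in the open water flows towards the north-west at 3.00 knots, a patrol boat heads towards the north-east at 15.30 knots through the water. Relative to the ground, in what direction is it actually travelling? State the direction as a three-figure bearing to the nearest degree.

Taking east as x and north as y: velocity relative to the water = (10.819, 10.819) knots; the water relative to ground = (-2.121, 2.121) knots.
Velocity relative to ground = (10.819, 10.819) + (-2.121, 2.121) = (8.697, 12.940) knots.
Bearing = atan2(8.70, 12.94) = 33.91° clockwise from north.

034°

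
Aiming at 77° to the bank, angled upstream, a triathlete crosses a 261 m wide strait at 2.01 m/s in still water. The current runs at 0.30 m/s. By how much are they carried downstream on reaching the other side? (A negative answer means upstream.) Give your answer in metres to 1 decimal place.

Perpendicular speed = 1.958 m/s; crossing time = 261 / 1.958 = 133.266 s.
Net downstream speed = -0.152 m/s.
Drift = -0.152 × 133.266 = -20.277 m (upstream).

-20.3 m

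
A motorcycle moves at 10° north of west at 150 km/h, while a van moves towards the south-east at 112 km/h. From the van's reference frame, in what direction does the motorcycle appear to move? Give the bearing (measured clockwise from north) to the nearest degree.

295°

Taking east as x and north as y: motorcycle velocity = (-147.721, 26.047) km/h; van velocity = (79.196, -79.196) km/h.
Velocity of motorcycle relative to van = (-147.721, 26.047) − (79.196, -79.196) = (-226.917, 105.243) km/h.
Bearing = atan2(-226.92, 105.24) = 294.88° clockwise from north.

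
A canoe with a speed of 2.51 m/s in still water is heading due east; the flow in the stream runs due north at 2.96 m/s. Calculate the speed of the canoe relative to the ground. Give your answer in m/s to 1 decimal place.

Taking east as x and north as y: velocity relative to the water = (2.510, 0.000) m/s; the water relative to ground = (0.000, 2.960) m/s.
Velocity relative to ground = (2.510, 0.000) + (0.000, 2.960) = (2.510, 2.960) m/s.
Speed = |(2.510, 2.960)| = 3.881 m/s.

3.9 m/s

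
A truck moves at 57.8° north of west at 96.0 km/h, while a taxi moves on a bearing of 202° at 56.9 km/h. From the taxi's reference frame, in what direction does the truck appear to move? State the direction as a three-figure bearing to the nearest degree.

Taking east as x and north as y: truck velocity = (-51.156, 81.235) km/h; taxi velocity = (-21.315, -52.757) km/h.
Velocity of truck relative to taxi = (-51.156, 81.235) − (-21.315, -52.757) = (-29.841, 133.991) km/h.
Bearing = atan2(-29.84, 133.99) = 347.44° clockwise from north.

347°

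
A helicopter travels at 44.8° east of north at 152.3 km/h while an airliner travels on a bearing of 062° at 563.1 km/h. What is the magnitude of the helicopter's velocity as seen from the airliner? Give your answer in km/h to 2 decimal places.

Taking east as x and north as y: helicopter velocity = (107.316, 108.068) km/h; airliner velocity = (497.188, 264.359) km/h.
Velocity of helicopter relative to airliner = (107.316, 108.068) − (497.188, 264.359) = (-389.872, -156.292) km/h.
Magnitude = |(-389.872, -156.292)| = 420.033 km/h.

420.03 km/h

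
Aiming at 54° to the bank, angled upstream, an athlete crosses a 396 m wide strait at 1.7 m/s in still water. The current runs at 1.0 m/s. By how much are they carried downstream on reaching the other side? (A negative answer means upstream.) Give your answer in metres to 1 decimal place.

Perpendicular speed = 1.375 m/s; crossing time = 396 / 1.375 = 287.931 s.
Net downstream speed = 0.001 m/s.
Drift = 0.001 × 287.931 = 0.220 m (downstream).

0.2 m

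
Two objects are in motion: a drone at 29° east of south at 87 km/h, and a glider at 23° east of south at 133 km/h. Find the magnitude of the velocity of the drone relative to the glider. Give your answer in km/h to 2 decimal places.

Taking east as x and north as y: drone velocity = (42.178, -76.092) km/h; glider velocity = (51.967, -122.427) km/h.
Velocity of drone relative to glider = (42.178, -76.092) − (51.967, -122.427) = (-9.789, 46.335) km/h.
Magnitude = |(-9.789, 46.335)| = 47.358 km/h.

47.36 km/h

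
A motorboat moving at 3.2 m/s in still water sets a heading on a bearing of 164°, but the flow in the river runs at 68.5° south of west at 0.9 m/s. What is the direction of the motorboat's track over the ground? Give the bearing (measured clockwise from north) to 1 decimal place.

172.0°

Taking east as x and north as y: velocity relative to the water = (0.882, -3.076) m/s; the water relative to ground = (-0.330, -0.837) m/s.
Velocity relative to ground = (0.882, -3.076) + (-0.330, -0.837) = (0.552, -3.913) m/s.
Bearing = atan2(0.55, -3.91) = 171.97° clockwise from north.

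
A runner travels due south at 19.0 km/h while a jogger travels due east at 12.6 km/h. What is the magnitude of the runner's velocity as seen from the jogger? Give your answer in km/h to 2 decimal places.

Taking east as x and north as y: runner velocity = (0.000, -19.000) km/h; jogger velocity = (12.600, 0.000) km/h.
Velocity of runner relative to jogger = (0.000, -19.000) − (12.600, 0.000) = (-12.600, -19.000) km/h.
Magnitude = |(-12.600, -19.000)| = 22.798 km/h.

22.80 km/h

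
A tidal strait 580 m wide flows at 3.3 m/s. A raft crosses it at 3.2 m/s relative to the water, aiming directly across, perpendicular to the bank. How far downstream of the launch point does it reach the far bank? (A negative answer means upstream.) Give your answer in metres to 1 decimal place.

Perpendicular speed = 3.200 m/s; crossing time = 580 / 3.200 = 181.250 s.
Net downstream speed = 3.300 m/s.
Drift = 3.300 × 181.250 = 598.125 m (downstream).

598.1 m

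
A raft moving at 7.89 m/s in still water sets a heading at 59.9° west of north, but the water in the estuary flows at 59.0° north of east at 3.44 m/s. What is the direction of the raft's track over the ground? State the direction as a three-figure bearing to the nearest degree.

324°

Taking east as x and north as y: velocity relative to the water = (-6.826, 3.957) m/s; the water relative to ground = (1.772, 2.949) m/s.
Velocity relative to ground = (-6.826, 3.957) + (1.772, 2.949) = (-5.054, 6.906) m/s.
Bearing = atan2(-5.05, 6.91) = 323.80° clockwise from north.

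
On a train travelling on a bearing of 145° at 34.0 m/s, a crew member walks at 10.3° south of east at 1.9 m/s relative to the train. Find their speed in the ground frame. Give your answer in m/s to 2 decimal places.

35.38 m/s

Taking east as x and north as y: train velocity = (19.502, -27.851) m/s; crew member velocity relative to train = (1.869, -0.340) m/s.
Velocity relative to ground = (19.502, -27.851) + (1.869, -0.340) = (21.371, -28.191) m/s.
Speed = |(21.371, -28.191)| = 35.376 m/s.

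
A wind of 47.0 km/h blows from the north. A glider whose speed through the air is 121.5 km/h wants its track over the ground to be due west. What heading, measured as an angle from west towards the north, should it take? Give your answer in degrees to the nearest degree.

The wind pushes perpendicular to the desired track; the heading must have a component into the wind equal to 47.0 km/h: 121.5 sin θ = 47.0.
sin θ = 0.3868, so θ = 22.757°.

23°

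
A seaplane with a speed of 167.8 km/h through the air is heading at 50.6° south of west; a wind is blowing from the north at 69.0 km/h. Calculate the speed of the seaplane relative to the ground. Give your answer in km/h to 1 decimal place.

225.4 km/h

Taking east as x and north as y: velocity relative to the air = (-106.508, -129.665) km/h; the air relative to ground = (0.000, -69.000) km/h.
Velocity relative to ground = (-106.508, -129.665) + (0.000, -69.000) = (-106.508, -198.665) km/h.
Speed = |(-106.508, -198.665)| = 225.414 km/h.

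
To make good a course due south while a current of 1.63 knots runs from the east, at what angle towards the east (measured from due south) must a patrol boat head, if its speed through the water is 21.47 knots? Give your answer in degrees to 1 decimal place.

The current pushes perpendicular to the desired track; the heading must have a component into the current equal to 1.63 knots: 21.47 sin θ = 1.63.
sin θ = 0.0759, so θ = 4.354°.

4.4°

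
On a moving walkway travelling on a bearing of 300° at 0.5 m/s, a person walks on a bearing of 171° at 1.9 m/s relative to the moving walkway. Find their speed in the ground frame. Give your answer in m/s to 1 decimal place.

1.6 m/s

Taking east as x and north as y: moving walkway velocity = (-0.433, 0.250) m/s; person velocity relative to moving walkway = (0.297, -1.877) m/s.
Velocity relative to ground = (-0.433, 0.250) + (0.297, -1.877) = (-0.136, -1.627) m/s.
Speed = |(-0.136, -1.627)| = 1.632 m/s.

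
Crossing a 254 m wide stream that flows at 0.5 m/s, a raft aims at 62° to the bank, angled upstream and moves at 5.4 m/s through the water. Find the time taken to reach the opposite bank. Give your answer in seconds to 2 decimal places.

The component of the raft's velocity perpendicular to the bank is 5.4 × sin 62° = 4.768 m/s.
The flow acts along the bank and has no component across it.
Time = 254 / 4.768 = 53.273 s.

53.27 s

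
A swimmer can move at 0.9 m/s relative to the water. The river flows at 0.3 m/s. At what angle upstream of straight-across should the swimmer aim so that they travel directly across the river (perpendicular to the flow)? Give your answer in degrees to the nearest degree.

To cancel the current, the upstream component of the swimmer's velocity must equal the flow: 0.9 sin θ = 0.3.
sin θ = 0.3 / 0.9 = 0.3333.
θ = arcsin(0.3333) = 19.471°.

19°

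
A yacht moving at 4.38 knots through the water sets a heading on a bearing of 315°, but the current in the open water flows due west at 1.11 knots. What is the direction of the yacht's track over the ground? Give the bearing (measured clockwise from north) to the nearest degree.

Taking east as x and north as y: velocity relative to the water = (-3.097, 3.097) knots; the water relative to ground = (-1.110, 0.000) knots.
Velocity relative to ground = (-3.097, 3.097) + (-1.110, 0.000) = (-4.207, 3.097) knots.
Bearing = atan2(-4.21, 3.10) = 306.36° clockwise from north.

306°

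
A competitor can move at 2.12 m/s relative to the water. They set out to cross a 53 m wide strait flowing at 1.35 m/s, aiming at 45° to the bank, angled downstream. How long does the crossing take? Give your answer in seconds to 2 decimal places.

The component of the competitor's velocity perpendicular to the bank is 2.12 × sin 45° = 1.499 m/s.
Only the cross-stream component determines the crossing time; the current contributes nothing perpendicular to the bank.
Time = 53 / 1.499 = 35.355 s.

35.36 s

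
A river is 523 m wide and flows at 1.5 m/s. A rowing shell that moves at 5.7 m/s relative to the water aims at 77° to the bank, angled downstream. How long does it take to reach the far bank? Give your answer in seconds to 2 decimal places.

The component of the rowing shell's velocity perpendicular to the bank is 5.7 × sin 77° = 5.554 m/s.
Only the cross-stream component determines the crossing time; the current contributes nothing perpendicular to the bank.
Time = 523 / 5.554 = 94.168 s.

94.17 s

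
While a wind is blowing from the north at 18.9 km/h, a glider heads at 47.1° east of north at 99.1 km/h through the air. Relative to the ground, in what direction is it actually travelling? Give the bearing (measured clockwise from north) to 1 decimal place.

056.2°

Taking east as x and north as y: velocity relative to the air = (72.595, 67.459) km/h; the air relative to ground = (0.000, -18.900) km/h.
Velocity relative to ground = (72.595, 67.459) + (0.000, -18.900) = (72.595, 48.559) km/h.
Bearing = atan2(72.60, 48.56) = 56.22° clockwise from north.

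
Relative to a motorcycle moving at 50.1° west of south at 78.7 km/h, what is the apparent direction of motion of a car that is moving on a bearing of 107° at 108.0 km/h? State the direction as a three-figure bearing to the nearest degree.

083°

Taking east as x and north as y: car velocity = (103.281, -31.576) km/h; motorcycle velocity = (-60.376, -50.482) km/h.
Velocity of car relative to motorcycle = (103.281, -31.576) − (-60.376, -50.482) = (163.657, 18.906) km/h.
Bearing = atan2(163.66, 18.91) = 83.41° clockwise from north.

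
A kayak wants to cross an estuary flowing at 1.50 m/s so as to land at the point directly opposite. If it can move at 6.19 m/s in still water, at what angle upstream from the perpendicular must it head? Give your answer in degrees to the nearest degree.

14°

To cancel the current, the upstream component of the kayak's velocity must equal the flow: 6.19 sin θ = 1.50.
sin θ = 1.50 / 6.19 = 0.2423.
θ = arcsin(0.2423) = 14.024°.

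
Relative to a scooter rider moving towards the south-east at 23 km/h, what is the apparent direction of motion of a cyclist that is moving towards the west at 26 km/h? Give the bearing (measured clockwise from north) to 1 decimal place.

291.0°

Taking east as x and north as y: cyclist velocity = (-26.000, 0.000) km/h; scooter rider velocity = (16.263, -16.263) km/h.
Velocity of cyclist relative to scooter rider = (-26.000, 0.000) − (16.263, -16.263) = (-42.263, 16.263) km/h.
Bearing = atan2(-42.26, 16.26) = 291.05° clockwise from north.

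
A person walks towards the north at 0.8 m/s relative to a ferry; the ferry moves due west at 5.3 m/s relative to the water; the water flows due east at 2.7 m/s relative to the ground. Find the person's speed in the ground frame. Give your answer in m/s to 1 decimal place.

2.7 m/s

In east/north components (m/s): person relative to ferry = (0.000, 0.800); ferry relative to water = (-5.300, 0.000); water relative to ground = (2.700, 0.000).
Sum = (-2.600, 0.800) m/s.
Speed = |(-2.600, 0.800)| = 2.720 m/s.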